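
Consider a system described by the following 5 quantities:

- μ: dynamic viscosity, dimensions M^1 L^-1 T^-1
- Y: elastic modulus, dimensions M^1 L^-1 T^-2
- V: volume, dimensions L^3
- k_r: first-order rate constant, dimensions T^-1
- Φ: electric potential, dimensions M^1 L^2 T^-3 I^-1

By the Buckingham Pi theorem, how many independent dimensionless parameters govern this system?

1

There are 5 variables and 4 base dimensions (M, L, T, I).
The dimension matrix has rank 4.
Independent dimensionless groups: 5 − 4 = 1.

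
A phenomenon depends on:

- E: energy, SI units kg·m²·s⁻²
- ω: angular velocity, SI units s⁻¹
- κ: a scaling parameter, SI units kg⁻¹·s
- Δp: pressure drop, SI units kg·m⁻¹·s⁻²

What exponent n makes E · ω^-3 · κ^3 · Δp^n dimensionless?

Balance the M exponent: (1)·n from Δp, plus (1) − 3·(0) + 3·(-1) = -2 from the rest, must sum to zero.
n − 2 = 0, so n = 2.

2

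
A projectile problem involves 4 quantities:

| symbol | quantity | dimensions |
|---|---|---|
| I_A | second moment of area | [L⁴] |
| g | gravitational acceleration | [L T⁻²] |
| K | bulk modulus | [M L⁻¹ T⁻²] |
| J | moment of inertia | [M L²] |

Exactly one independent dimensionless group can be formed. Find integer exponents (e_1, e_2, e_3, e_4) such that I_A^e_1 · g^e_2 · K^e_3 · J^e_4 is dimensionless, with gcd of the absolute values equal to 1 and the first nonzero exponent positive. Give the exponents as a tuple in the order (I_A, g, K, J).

(1, -1, 1, -1)

M: e_1·(0) + e_2·(0) + e_3·(1) + e_4·(1) = 0
L: e_1·(4) + e_2·(1) + e_3·(-1) + e_4·(2) = 0
T: e_1·(0) + e_2·(-2) + e_3·(-2) + e_4·(0) = 0
Solving this homogeneous linear system for the smallest-integer solution (first nonzero entry positive) gives (1, -1, 1, -1).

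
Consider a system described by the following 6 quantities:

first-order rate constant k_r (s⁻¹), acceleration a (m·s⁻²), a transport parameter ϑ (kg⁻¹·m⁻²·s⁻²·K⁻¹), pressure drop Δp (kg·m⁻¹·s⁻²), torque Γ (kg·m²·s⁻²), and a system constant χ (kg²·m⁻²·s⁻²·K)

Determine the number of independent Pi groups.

2

There are 6 variables and 4 base dimensions (M, L, T, Θ).
The dimension matrix has rank 4.
Independent dimensionless groups: 6 − 4 = 2.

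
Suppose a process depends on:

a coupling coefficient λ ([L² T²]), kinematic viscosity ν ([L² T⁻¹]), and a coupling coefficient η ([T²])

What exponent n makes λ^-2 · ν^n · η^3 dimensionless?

2

Balance the L exponent: (2)·n from ν, plus −2·(2) + 3·(0) = -4 from the rest, must sum to zero.
2n − 4 = 0, so n = 2.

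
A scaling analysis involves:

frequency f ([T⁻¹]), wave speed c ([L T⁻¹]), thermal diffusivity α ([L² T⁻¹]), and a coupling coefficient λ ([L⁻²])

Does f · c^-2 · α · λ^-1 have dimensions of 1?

Sum the exponent of each base dimension across the product:
  L: [f]_L − 2·[c]_L + [α]_L − [λ]_L = (0) − 2·(1) + (2) − (-2) = 2
  T: [f]_T − 2·[c]_T + [α]_T − [λ]_T = (-1) − 2·(-1) + (-1) − (0) = 0
Net dimensions [L²] ≠ [1] — not dimensionless.

no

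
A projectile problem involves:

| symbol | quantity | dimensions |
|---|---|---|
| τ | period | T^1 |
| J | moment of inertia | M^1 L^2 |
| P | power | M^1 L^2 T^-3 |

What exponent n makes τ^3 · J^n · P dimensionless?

-1

Balance the M exponent: (1)·n from J, plus 3·(0) + (1) = 1 from the rest, must sum to zero.
n + 1 = 0, so n = -1.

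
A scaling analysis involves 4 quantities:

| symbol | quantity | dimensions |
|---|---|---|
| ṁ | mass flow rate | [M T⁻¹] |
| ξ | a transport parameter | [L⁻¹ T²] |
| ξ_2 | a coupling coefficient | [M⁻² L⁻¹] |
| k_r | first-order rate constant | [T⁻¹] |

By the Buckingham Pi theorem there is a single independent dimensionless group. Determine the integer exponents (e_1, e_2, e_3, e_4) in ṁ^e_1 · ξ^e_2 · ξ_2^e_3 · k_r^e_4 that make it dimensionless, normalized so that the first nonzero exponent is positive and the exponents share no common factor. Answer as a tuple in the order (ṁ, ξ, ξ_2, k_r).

M: e_1·(1) + e_2·(0) + e_3·(-2) + e_4·(0) = 0
L: e_1·(0) + e_2·(-1) + e_3·(-1) + e_4·(0) = 0
T: e_1·(-1) + e_2·(2) + e_3·(0) + e_4·(-1) = 0
Solving this homogeneous linear system for the smallest-integer solution (first nonzero entry positive) gives (2, -1, 1, -4).

(2, -1, 1, -4)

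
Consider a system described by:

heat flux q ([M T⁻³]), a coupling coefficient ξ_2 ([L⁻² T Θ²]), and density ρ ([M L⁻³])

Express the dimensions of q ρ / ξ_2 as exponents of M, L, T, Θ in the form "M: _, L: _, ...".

M: 2, L: -1, T: -4, Θ: -2

Collect each base-dimension exponent across the product:
  M: (1) − (0) + (1) = 2
  L: (0) − (-2) + (-3) = -1
  T: (-3) − (1) + (0) = -4
  Θ: (0) − (2) + (0) = -2
So the dimensions are [M² L⁻¹ T⁻⁴ Θ⁻²].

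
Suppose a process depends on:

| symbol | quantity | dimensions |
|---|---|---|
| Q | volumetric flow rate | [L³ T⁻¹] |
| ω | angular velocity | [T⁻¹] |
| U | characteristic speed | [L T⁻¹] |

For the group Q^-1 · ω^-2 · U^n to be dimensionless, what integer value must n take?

3

Balance the L exponent: (1)·n from U, plus −(3) − 2·(0) = -3 from the rest, must sum to zero.
n − 3 = 0, so n = 3.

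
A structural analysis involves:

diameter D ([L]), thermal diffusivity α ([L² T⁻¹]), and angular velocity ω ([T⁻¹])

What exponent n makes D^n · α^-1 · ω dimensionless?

Balance the L exponent: (1)·n from D, plus −(2) + (0) = -2 from the rest, must sum to zero.
n − 2 = 0, so n = 2.

2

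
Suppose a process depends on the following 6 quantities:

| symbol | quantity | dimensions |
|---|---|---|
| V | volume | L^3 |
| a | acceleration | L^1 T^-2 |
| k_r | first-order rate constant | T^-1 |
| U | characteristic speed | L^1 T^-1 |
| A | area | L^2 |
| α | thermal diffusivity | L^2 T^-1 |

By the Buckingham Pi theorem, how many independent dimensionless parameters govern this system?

There are 6 variables and 2 base dimensions (L, T).
The dimension matrix has rank 2.
Independent dimensionless groups: 6 − 2 = 4.

4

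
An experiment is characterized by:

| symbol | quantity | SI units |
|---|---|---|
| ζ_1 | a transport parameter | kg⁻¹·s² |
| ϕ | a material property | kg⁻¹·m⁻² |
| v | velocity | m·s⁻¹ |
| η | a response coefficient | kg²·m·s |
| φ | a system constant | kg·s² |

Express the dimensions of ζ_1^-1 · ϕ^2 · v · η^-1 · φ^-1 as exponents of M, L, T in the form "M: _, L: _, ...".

M: -4, L: -4, T: -6

Collect each base-dimension exponent across the product:
  M: −(-1) + 2·(-1) + (0) − (2) − (1) = -4
  L: −(0) + 2·(-2) + (1) − (1) − (0) = -4
  T: −(2) + 2·(0) + (-1) − (1) − (2) = -6
So the dimensions are [M⁻⁴ L⁻⁴ T⁻⁶].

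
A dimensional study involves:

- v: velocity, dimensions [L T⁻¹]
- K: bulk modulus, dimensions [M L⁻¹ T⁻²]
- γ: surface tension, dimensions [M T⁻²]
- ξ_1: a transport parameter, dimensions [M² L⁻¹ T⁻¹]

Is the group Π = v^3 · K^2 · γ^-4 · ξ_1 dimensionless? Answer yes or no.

Sum the exponent of each base dimension across the product:
  M: 3·[v]_M + 2·[K]_M − 4·[γ]_M + [ξ_1]_M = 3·(0) + 2·(1) − 4·(1) + (2) = 0
  L: 3·[v]_L + 2·[K]_L − 4·[γ]_L + [ξ_1]_L = 3·(1) + 2·(-1) − 4·(0) + (-1) = 0
  T: 3·[v]_T + 2·[K]_T − 4·[γ]_T + [ξ_1]_T = 3·(-1) + 2·(-2) − 4·(-2) + (-1) = 0
All base exponents vanish — dimensionless.

yes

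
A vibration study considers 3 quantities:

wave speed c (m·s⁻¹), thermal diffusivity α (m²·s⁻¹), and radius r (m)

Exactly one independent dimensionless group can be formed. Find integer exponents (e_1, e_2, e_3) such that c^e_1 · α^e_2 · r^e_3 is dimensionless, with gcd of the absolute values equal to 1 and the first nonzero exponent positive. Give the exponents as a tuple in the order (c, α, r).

L: e_1·(1) + e_2·(2) + e_3·(1) = 0
T: e_1·(-1) + e_2·(-1) + e_3·(0) = 0
Solving this homogeneous linear system for the smallest-integer solution (first nonzero entry positive) gives (1, -1, 1).

(1, -1, 1)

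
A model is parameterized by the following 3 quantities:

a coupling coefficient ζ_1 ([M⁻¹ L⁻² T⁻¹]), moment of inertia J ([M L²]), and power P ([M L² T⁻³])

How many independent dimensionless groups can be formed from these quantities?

There are 3 variables and 3 base dimensions (M, L, T).
The dimension matrix has rank 2 (less than 3: the dimension vectors are linearly dependent).
Independent dimensionless groups: 3 − 2 = 1.

1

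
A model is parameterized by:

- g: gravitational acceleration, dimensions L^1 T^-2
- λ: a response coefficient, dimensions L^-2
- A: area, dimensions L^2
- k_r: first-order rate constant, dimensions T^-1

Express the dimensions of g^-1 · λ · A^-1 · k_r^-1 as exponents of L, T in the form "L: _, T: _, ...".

L: -5, T: 3

Collect each base-dimension exponent across the product:
  L: −(1) + (-2) − (2) − (0) = -5
  T: −(-2) + (0) − (0) − (-1) = 3
So the dimensions are [L⁻⁵ T³].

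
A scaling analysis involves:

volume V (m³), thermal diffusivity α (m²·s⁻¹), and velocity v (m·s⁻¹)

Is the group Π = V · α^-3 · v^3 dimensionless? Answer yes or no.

yes

Sum the exponent of each base dimension across the product:
  M: [V]_M − 3·[α]_M + 3·[v]_M = (0) − 3·(0) + 3·(0) = 0
  L: [V]_L − 3·[α]_L + 3·[v]_L = (3) − 3·(2) + 3·(1) = 0
  T: [V]_T − 3·[α]_T + 3·[v]_T = (0) − 3·(-1) + 3·(-1) = 0
All base exponents vanish — dimensionless.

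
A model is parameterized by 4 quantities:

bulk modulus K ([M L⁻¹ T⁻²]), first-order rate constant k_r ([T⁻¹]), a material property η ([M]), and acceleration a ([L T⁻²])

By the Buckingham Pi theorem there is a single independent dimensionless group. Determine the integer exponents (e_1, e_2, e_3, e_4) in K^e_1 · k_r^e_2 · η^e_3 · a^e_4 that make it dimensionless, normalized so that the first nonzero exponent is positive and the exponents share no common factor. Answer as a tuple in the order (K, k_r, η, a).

M: e_1·(1) + e_2·(0) + e_3·(1) + e_4·(0) = 0
L: e_1·(-1) + e_2·(0) + e_3·(0) + e_4·(1) = 0
T: e_1·(-2) + e_2·(-1) + e_3·(0) + e_4·(-2) = 0
Solving this homogeneous linear system for the smallest-integer solution (first nonzero entry positive) gives (1, -4, -1, 1).

(1, -4, -1, 1)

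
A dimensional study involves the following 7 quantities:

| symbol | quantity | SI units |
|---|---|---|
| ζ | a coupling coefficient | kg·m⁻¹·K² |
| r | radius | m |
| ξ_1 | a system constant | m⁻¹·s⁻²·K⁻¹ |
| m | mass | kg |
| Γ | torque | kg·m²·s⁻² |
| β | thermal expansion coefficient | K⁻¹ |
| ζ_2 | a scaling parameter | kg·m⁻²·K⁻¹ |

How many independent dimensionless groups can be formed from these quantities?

3

There are 7 variables and 4 base dimensions (M, L, T, Θ).
The dimension matrix has rank 4.
Independent dimensionless groups: 7 − 4 = 3.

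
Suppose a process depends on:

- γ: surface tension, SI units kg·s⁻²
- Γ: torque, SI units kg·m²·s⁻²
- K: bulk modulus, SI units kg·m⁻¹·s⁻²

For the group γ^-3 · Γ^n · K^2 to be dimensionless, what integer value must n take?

Balance the M exponent: (1)·n from Γ, plus −3·(1) + 2·(1) = -1 from the rest, must sum to zero.
n − 1 = 0, so n = 1.

1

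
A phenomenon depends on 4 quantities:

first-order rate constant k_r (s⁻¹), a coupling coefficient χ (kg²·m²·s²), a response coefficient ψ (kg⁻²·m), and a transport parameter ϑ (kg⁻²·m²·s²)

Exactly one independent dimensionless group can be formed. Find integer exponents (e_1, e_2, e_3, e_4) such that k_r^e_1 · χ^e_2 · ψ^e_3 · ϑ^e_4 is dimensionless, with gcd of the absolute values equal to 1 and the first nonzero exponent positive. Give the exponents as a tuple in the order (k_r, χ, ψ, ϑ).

(4, -1, -4, 3)

M: e_1·(0) + e_2·(2) + e_3·(-2) + e_4·(-2) = 0
L: e_1·(0) + e_2·(2) + e_3·(1) + e_4·(2) = 0
T: e_1·(-1) + e_2·(2) + e_3·(0) + e_4·(2) = 0
Solving this homogeneous linear system for the smallest-integer solution (first nonzero entry positive) gives (4, -1, -4, 3).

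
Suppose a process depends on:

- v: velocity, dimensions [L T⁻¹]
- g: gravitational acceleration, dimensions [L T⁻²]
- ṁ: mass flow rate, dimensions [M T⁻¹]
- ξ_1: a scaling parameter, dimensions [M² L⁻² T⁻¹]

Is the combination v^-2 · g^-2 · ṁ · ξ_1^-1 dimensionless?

Sum the exponent of each base dimension across the product:
  M: −2·[v]_M − 2·[g]_M + [ṁ]_M − [ξ_1]_M = −2·(0) − 2·(0) + (1) − (2) = -1
  L: −2·[v]_L − 2·[g]_L + [ṁ]_L − [ξ_1]_L = −2·(1) − 2·(1) + (0) − (-2) = -2
  T: −2·[v]_T − 2·[g]_T + [ṁ]_T − [ξ_1]_T = −2·(-1) − 2·(-2) + (-1) − (-1) = 6
Net dimensions [M⁻¹ L⁻² T⁶] ≠ [1] — not dimensionless.

no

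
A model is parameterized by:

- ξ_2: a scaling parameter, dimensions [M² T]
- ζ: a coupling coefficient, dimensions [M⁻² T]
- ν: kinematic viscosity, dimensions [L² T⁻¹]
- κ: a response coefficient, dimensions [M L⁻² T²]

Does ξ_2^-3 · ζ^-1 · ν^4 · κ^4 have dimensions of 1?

Sum the exponent of each base dimension across the product:
  M: −3·[ξ_2]_M − [ζ]_M + 4·[ν]_M + 4·[κ]_M = −3·(2) − (-2) + 4·(0) + 4·(1) = 0
  L: −3·[ξ_2]_L − [ζ]_L + 4·[ν]_L + 4·[κ]_L = −3·(0) − (0) + 4·(2) + 4·(-2) = 0
  T: −3·[ξ_2]_T − [ζ]_T + 4·[ν]_T + 4·[κ]_T = −3·(1) − (1) + 4·(-1) + 4·(2) = 0
All base exponents vanish — dimensionless.

yes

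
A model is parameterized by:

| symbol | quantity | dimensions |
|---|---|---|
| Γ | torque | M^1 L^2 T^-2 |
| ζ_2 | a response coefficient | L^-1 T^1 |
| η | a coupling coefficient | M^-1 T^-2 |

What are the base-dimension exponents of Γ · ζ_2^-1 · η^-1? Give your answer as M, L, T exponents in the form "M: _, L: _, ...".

Collect each base-dimension exponent across the product:
  M: (1) − (0) − (-1) = 2
  L: (2) − (-1) − (0) = 3
  T: (-2) − (1) − (-2) = -1
So the dimensions are [M² L³ T⁻¹].

M: 2, L: 3, T: -1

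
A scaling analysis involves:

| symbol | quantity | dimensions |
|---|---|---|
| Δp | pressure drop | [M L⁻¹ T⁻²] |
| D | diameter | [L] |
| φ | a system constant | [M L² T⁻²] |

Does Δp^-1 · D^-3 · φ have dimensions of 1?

Sum the exponent of each base dimension across the product:
  M: −[Δp]_M − 3·[D]_M + [φ]_M = −(1) − 3·(0) + (1) = 0
  L: −[Δp]_L − 3·[D]_L + [φ]_L = −(-1) − 3·(1) + (2) = 0
  T: −[Δp]_T − 3·[D]_T + [φ]_T = −(-2) − 3·(0) + (-2) = 0
All base exponents vanish — dimensionless.

yes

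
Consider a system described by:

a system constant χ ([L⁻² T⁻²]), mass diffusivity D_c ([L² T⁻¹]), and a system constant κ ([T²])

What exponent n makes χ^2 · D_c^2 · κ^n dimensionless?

3

Balance the T exponent: (2)·n from κ, plus 2·(-2) + 2·(-1) = -6 from the rest, must sum to zero.
2n − 6 = 0, so n = 3.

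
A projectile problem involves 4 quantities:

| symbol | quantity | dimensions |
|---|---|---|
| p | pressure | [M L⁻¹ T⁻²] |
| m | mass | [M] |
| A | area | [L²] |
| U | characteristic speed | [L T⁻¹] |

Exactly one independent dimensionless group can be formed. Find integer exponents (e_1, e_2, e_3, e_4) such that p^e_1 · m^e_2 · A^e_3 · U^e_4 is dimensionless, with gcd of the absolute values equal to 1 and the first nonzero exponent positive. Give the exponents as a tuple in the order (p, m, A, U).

M: e_1·(1) + e_2·(1) + e_3·(0) + e_4·(0) = 0
L: e_1·(-1) + e_2·(0) + e_3·(2) + e_4·(1) = 0
T: e_1·(-2) + e_2·(0) + e_3·(0) + e_4·(-1) = 0
Solving this homogeneous linear system for the smallest-integer solution (first nonzero entry positive) gives (2, -2, 3, -4).

(2, -2, 3, -4)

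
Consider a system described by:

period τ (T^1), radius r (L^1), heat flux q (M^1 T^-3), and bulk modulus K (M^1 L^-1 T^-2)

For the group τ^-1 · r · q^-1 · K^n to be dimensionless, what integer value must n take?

Balance the M exponent: (1)·n from K, plus −(0) + (0) − (1) = -1 from the rest, must sum to zero.
n − 1 = 0, so n = 1.

1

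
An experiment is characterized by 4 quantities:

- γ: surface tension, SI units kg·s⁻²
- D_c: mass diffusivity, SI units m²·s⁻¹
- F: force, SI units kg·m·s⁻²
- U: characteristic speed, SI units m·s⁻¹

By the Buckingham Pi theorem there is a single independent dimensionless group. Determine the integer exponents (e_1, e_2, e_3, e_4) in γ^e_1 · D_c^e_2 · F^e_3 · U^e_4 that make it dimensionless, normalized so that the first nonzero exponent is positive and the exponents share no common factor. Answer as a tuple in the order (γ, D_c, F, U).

(1, 1, -1, -1)

M: e_1·(1) + e_2·(0) + e_3·(1) + e_4·(0) = 0
L: e_1·(0) + e_2·(2) + e_3·(1) + e_4·(1) = 0
T: e_1·(-2) + e_2·(-1) + e_3·(-2) + e_4·(-1) = 0
Solving this homogeneous linear system for the smallest-integer solution (first nonzero entry positive) gives (1, 1, -1, -1).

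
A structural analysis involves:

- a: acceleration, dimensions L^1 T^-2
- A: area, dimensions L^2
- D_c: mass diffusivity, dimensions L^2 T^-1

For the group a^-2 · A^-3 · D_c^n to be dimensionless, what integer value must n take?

4

Balance the L exponent: (2)·n from D_c, plus −2·(1) − 3·(2) = -8 from the rest, must sum to zero.
2n − 8 = 0, so n = 4.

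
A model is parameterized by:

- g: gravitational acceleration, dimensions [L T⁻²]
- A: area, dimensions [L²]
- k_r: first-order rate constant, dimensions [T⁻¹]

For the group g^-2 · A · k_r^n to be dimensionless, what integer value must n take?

4

Balance the T exponent: (-1)·n from k_r, plus −2·(-2) + (0) = 4 from the rest, must sum to zero.
−n + 4 = 0, so n = 4.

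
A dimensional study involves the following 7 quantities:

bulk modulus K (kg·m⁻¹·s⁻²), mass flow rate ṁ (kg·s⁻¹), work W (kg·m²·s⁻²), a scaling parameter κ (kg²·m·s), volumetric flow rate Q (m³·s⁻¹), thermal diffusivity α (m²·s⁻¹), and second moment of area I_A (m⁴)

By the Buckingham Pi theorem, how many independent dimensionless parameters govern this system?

4

There are 7 variables and 3 base dimensions (M, L, T).
The dimension matrix has rank 3.
Independent dimensionless groups: 7 − 3 = 4.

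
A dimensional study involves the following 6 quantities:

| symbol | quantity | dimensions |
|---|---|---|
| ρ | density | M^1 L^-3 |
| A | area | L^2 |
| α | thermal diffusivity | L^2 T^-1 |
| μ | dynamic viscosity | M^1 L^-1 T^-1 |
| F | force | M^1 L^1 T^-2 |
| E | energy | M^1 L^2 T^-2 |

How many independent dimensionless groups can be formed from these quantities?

3

There are 6 variables and 3 base dimensions (M, L, T).
The dimension matrix has rank 3.
Independent dimensionless groups: 6 − 3 = 3.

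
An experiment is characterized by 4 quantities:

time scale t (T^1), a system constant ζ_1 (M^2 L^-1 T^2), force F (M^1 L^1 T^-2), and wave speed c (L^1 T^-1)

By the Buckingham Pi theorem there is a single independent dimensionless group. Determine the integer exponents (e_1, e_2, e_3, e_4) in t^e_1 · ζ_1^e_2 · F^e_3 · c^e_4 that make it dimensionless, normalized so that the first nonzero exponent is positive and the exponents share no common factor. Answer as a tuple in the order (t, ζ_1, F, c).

M: e_1·(0) + e_2·(2) + e_3·(1) + e_4·(0) = 0
L: e_1·(0) + e_2·(-1) + e_3·(1) + e_4·(1) = 0
T: e_1·(1) + e_2·(2) + e_3·(-2) + e_4·(-1) = 0
Solving this homogeneous linear system for the smallest-integer solution (first nonzero entry positive) gives (3, -1, 2, -3).

(3, -1, 2, -3)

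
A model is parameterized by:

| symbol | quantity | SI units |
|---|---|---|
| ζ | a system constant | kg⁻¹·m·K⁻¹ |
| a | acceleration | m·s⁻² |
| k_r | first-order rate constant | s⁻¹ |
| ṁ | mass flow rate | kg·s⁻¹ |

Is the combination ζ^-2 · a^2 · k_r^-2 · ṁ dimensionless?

Sum the exponent of each base dimension across the product:
  M: −2·[ζ]_M + 2·[a]_M − 2·[k_r]_M + [ṁ]_M = −2·(-1) + 2·(0) − 2·(0) + (1) = 3
  L: −2·[ζ]_L + 2·[a]_L − 2·[k_r]_L + [ṁ]_L = −2·(1) + 2·(1) − 2·(0) + (0) = 0
  T: −2·[ζ]_T + 2·[a]_T − 2·[k_r]_T + [ṁ]_T = −2·(0) + 2·(-2) − 2·(-1) + (-1) = -3
  Θ: −2·[ζ]_Θ + 2·[a]_Θ − 2·[k_r]_Θ + [ṁ]_Θ = −2·(-1) + 2·(0) − 2·(0) + (0) = 2
Net dimensions [M³ T⁻³ Θ²] ≠ [1] — not dimensionless.

no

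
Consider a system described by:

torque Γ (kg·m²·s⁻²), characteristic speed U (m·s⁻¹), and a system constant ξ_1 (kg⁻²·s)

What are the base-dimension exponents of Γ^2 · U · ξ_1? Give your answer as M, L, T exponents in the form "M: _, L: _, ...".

M: 0, L: 5, T: -4

Collect each base-dimension exponent across the product:
  M: 2·(1) + (0) + (-2) = 0
  L: 2·(2) + (1) + (0) = 5
  T: 2·(-2) + (-1) + (1) = -4
So the dimensions are [L⁵ T⁻⁴].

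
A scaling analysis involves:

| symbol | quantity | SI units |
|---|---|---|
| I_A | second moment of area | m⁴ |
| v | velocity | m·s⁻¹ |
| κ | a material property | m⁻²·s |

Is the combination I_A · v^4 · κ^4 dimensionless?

Sum the exponent of each base dimension across the product:
  L: [I_A]_L + 4·[v]_L + 4·[κ]_L = (4) + 4·(1) + 4·(-2) = 0
  T: [I_A]_T + 4·[v]_T + 4·[κ]_T = (0) + 4·(-1) + 4·(1) = 0
All base exponents vanish — dimensionless.

yes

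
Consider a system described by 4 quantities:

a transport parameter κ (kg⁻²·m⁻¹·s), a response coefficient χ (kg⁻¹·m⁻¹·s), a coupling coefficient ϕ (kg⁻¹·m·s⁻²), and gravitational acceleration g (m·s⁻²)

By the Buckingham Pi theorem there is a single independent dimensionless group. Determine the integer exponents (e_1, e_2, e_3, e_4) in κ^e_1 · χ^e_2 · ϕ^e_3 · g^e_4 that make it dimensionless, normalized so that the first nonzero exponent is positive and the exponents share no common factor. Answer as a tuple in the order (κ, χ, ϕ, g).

M: e_1·(-2) + e_2·(-1) + e_3·(-1) + e_4·(0) = 0
L: e_1·(-1) + e_2·(-1) + e_3·(1) + e_4·(1) = 0
T: e_1·(1) + e_2·(1) + e_3·(-2) + e_4·(-2) = 0
Solving this homogeneous linear system for the smallest-integer solution (first nonzero entry positive) gives (1, -1, -1, 1).

(1, -1, -1, 1)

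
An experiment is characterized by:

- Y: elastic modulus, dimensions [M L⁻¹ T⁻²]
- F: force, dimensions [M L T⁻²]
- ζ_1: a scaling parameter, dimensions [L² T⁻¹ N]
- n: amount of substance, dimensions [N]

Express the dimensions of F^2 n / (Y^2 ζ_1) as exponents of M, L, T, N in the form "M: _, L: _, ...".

M: 0, L: 2, T: 1, N: 0

Collect each base-dimension exponent across the product:
  M: −2·(1) + 2·(1) − (0) + (0) = 0
  L: −2·(-1) + 2·(1) − (2) + (0) = 2
  T: −2·(-2) + 2·(-2) − (-1) + (0) = 1
  N: −2·(0) + 2·(0) − (1) + (1) = 0
So the dimensions are [L² T].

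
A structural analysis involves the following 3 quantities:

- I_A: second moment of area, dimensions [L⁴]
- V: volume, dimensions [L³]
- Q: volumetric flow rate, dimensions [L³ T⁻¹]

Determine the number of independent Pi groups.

1

There are 3 variables and 2 base dimensions (L, T).
The dimension matrix has rank 2.
Independent dimensionless groups: 3 − 2 = 1.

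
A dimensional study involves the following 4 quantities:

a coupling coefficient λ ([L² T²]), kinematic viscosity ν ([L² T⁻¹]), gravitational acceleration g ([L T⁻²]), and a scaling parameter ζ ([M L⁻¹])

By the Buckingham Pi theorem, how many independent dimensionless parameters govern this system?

1

There are 4 variables and 3 base dimensions (M, L, T).
The dimension matrix has rank 3.
Independent dimensionless groups: 4 − 3 = 1.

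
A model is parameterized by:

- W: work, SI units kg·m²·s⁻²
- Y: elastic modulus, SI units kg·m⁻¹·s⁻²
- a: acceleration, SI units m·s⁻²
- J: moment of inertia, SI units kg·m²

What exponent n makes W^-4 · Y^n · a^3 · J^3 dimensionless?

1

Balance the M exponent: (1)·n from Y, plus −4·(1) + 3·(0) + 3·(1) = -1 from the rest, must sum to zero.
n − 1 = 0, so n = 1.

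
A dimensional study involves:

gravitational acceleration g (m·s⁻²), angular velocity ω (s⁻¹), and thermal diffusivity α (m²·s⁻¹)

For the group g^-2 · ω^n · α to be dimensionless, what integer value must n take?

Balance the T exponent: (-1)·n from ω, plus −2·(-2) + (-1) = 3 from the rest, must sum to zero.
−n + 3 = 0, so n = 3.

3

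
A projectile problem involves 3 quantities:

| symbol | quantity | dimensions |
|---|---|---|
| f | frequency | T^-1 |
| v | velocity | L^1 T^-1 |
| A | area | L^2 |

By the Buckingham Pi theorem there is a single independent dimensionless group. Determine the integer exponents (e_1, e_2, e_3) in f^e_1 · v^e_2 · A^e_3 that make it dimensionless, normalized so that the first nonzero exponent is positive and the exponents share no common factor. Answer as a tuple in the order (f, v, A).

L: e_1·(0) + e_2·(1) + e_3·(2) = 0
T: e_1·(-1) + e_2·(-1) + e_3·(0) = 0
Solving this homogeneous linear system for the smallest-integer solution (first nonzero entry positive) gives (2, -2, 1).

(2, -2, 1)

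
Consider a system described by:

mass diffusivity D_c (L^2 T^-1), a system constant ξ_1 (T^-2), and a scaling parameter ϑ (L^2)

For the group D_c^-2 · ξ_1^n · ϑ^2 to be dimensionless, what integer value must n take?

1

Balance the T exponent: (-2)·n from ξ_1, plus −2·(-1) + 2·(0) = 2 from the rest, must sum to zero.
-2n + 2 = 0, so n = 1.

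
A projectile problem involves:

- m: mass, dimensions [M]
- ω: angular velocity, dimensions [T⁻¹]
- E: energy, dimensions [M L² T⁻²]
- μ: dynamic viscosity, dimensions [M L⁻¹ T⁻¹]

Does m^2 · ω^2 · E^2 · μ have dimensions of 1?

no

Sum the exponent of each base dimension across the product:
  M: 2·[m]_M + 2·[ω]_M + 2·[E]_M + [μ]_M = 2·(1) + 2·(0) + 2·(1) + (1) = 5
  L: 2·[m]_L + 2·[ω]_L + 2·[E]_L + [μ]_L = 2·(0) + 2·(0) + 2·(2) + (-1) = 3
  T: 2·[m]_T + 2·[ω]_T + 2·[E]_T + [μ]_T = 2·(0) + 2·(-1) + 2·(-2) + (-1) = -7
Net dimensions [M⁵ L³ T⁻⁷] ≠ [1] — not dimensionless.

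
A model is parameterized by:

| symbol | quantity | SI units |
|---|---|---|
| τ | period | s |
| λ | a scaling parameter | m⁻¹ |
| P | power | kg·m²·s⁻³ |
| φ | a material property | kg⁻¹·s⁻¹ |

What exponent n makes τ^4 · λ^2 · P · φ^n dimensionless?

1

Balance the M exponent: (-1)·n from φ, plus 4·(0) + 2·(0) + (1) = 1 from the rest, must sum to zero.
−n + 1 = 0, so n = 1.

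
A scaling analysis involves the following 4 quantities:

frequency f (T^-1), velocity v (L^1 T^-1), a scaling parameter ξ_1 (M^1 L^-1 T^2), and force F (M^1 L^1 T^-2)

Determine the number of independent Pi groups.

1

There are 4 variables and 3 base dimensions (M, L, T).
The dimension matrix has rank 3.
Independent dimensionless groups: 4 − 3 = 1.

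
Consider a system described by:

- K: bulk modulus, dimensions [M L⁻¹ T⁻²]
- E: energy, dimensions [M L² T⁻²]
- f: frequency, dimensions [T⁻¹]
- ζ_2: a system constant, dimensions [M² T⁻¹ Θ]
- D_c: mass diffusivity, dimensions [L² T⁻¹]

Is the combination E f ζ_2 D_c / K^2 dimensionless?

Sum the exponent of each base dimension across the product:
  M: −2·[K]_M + [E]_M + [f]_M + [ζ_2]_M + [D_c]_M = −2·(1) + (1) + (0) + (2) + (0) = 1
  L: −2·[K]_L + [E]_L + [f]_L + [ζ_2]_L + [D_c]_L = −2·(-1) + (2) + (0) + (0) + (2) = 6
  T: −2·[K]_T + [E]_T + [f]_T + [ζ_2]_T + [D_c]_T = −2·(-2) + (-2) + (-1) + (-1) + (-1) = -1
  Θ: −2·[K]_Θ + [E]_Θ + [f]_Θ + [ζ_2]_Θ + [D_c]_Θ = −2·(0) + (0) + (0) + (1) + (0) = 1
Net dimensions [M L⁶ T⁻¹ Θ] ≠ [1] — not dimensionless.

no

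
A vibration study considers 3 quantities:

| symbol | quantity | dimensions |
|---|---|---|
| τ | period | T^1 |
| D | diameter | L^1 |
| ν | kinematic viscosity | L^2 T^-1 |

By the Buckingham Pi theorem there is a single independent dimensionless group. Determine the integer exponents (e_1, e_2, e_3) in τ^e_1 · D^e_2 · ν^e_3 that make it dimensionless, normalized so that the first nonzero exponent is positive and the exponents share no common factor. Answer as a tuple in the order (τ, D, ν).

L: e_1·(0) + e_2·(1) + e_3·(2) = 0
T: e_1·(1) + e_2·(0) + e_3·(-1) = 0
Solving this homogeneous linear system for the smallest-integer solution (first nonzero entry positive) gives (1, -2, 1).

(1, -2, 1)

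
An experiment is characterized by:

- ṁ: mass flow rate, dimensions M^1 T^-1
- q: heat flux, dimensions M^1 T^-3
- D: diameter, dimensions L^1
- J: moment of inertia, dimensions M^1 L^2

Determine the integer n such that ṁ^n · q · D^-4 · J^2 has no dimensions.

-3

Balance the M exponent: (1)·n from ṁ, plus (1) − 4·(0) + 2·(1) = 3 from the rest, must sum to zero.
n + 3 = 0, so n = -3.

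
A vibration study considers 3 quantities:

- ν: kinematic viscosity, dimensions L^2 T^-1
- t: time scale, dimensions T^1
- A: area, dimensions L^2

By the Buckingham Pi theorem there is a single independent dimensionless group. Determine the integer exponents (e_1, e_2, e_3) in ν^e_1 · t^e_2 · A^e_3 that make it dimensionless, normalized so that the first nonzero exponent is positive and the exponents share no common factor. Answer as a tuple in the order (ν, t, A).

L: e_1·(2) + e_2·(0) + e_3·(2) = 0
T: e_1·(-1) + e_2·(1) + e_3·(0) = 0
Solving this homogeneous linear system for the smallest-integer solution (first nonzero entry positive) gives (1, 1, -1).

(1, 1, -1)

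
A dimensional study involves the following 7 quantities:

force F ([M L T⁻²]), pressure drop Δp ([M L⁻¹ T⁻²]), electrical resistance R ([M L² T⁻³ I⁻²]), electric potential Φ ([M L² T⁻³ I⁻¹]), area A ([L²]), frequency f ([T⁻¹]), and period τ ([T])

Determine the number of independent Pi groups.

3

There are 7 variables and 4 base dimensions (M, L, T, I).
The dimension matrix has rank 4.
Independent dimensionless groups: 7 − 4 = 3.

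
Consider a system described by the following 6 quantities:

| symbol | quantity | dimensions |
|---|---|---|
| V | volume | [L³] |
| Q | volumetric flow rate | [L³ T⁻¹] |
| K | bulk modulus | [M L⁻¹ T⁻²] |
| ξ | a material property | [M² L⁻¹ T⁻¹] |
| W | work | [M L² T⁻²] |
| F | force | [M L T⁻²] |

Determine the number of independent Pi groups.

3

There are 6 variables and 3 base dimensions (M, L, T).
The dimension matrix has rank 3.
Independent dimensionless groups: 6 − 3 = 3.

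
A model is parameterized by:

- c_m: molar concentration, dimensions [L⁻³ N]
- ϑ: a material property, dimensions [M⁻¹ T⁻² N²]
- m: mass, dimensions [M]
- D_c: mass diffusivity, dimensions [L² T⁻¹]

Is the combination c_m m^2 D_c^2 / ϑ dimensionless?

no

Sum the exponent of each base dimension across the product:
  M: [c_m]_M − [ϑ]_M + 2·[m]_M + 2·[D_c]_M = (0) − (-1) + 2·(1) + 2·(0) = 3
  L: [c_m]_L − [ϑ]_L + 2·[m]_L + 2·[D_c]_L = (-3) − (0) + 2·(0) + 2·(2) = 1
  T: [c_m]_T − [ϑ]_T + 2·[m]_T + 2·[D_c]_T = (0) − (-2) + 2·(0) + 2·(-1) = 0
  N: [c_m]_N − [ϑ]_N + 2·[m]_N + 2·[D_c]_N = (1) − (2) + 2·(0) + 2·(0) = -1
Net dimensions [M³ L N⁻¹] ≠ [1] — not dimensionless.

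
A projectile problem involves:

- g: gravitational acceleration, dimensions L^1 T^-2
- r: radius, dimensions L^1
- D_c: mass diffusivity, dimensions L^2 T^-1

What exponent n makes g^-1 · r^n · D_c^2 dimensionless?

-3

Balance the L exponent: (1)·n from r, plus −(1) + 2·(2) = 3 from the rest, must sum to zero.
n + 3 = 0, so n = -3.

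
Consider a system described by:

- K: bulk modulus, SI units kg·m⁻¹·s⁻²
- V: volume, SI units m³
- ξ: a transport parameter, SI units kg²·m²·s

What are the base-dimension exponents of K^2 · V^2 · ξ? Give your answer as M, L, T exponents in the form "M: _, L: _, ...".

Collect each base-dimension exponent across the product:
  M: 2·(1) + 2·(0) + (2) = 4
  L: 2·(-1) + 2·(3) + (2) = 6
  T: 2·(-2) + 2·(0) + (1) = -3
So the dimensions are [M⁴ L⁶ T⁻³].

M: 4, L: 6, T: -3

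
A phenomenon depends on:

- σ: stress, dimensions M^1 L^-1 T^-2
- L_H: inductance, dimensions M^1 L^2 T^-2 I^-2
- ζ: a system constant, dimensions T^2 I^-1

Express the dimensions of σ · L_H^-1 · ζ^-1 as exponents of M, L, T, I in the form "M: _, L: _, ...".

M: 0, L: -3, T: -2, I: 3

Collect each base-dimension exponent across the product:
  M: (1) − (1) − (0) = 0
  L: (-1) − (2) − (0) = -3
  T: (-2) − (-2) − (2) = -2
  I: (0) − (-2) − (-1) = 3
So the dimensions are [L⁻³ T⁻² I³].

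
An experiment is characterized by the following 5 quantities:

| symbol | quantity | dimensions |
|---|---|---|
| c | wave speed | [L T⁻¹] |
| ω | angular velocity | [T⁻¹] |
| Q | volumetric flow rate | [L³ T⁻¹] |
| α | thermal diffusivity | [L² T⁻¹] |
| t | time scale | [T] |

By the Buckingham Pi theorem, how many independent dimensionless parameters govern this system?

There are 5 variables and 2 base dimensions (L, T).
The dimension matrix has rank 2.
Independent dimensionless groups: 5 − 2 = 3.

3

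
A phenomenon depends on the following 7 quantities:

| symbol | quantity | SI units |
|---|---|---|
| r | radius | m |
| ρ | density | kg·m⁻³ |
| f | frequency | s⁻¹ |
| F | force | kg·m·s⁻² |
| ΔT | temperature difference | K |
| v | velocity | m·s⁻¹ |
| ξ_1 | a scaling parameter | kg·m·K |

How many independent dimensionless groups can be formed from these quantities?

3

There are 7 variables and 4 base dimensions (M, L, T, Θ).
The dimension matrix has rank 4.
Independent dimensionless groups: 7 − 4 = 3.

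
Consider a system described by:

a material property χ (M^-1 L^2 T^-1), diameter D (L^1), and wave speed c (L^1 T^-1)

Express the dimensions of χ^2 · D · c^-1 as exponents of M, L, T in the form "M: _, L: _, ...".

M: -2, L: 4, T: -1

Collect each base-dimension exponent across the product:
  M: 2·(-1) + (0) − (0) = -2
  L: 2·(2) + (1) − (1) = 4
  T: 2·(-1) + (0) − (-1) = -1
So the dimensions are [M⁻² L⁴ T⁻¹].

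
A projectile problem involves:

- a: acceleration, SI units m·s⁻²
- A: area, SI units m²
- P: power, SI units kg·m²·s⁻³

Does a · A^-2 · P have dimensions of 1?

no

Sum the exponent of each base dimension across the product:
  M: [a]_M − 2·[A]_M + [P]_M = (0) − 2·(0) + (1) = 1
  L: [a]_L − 2·[A]_L + [P]_L = (1) − 2·(2) + (2) = -1
  T: [a]_T − 2·[A]_T + [P]_T = (-2) − 2·(0) + (-3) = -5
Net dimensions [M L⁻¹ T⁻⁵] ≠ [1] — not dimensionless.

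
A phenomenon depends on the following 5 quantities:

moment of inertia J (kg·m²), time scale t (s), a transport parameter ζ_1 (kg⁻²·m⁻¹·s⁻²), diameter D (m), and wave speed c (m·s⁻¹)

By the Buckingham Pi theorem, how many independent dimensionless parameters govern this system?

There are 5 variables and 3 base dimensions (M, L, T).
The dimension matrix has rank 3.
Independent dimensionless groups: 5 − 3 = 2.

2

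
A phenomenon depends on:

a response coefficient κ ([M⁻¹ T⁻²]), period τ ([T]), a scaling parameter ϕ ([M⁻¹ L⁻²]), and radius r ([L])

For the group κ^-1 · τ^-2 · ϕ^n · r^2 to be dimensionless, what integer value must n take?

1

Balance the M exponent: (-1)·n from ϕ, plus −(-1) − 2·(0) + 2·(0) = 1 from the rest, must sum to zero.
−n + 1 = 0, so n = 1.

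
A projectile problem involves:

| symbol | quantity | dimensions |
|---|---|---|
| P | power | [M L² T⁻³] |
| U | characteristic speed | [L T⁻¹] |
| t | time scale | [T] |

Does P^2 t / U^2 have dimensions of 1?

Sum the exponent of each base dimension across the product:
  M: 2·[P]_M − 2·[U]_M + [t]_M = 2·(1) − 2·(0) + (0) = 2
  L: 2·[P]_L − 2·[U]_L + [t]_L = 2·(2) − 2·(1) + (0) = 2
  T: 2·[P]_T − 2·[U]_T + [t]_T = 2·(-3) − 2·(-1) + (1) = -3
Net dimensions [M² L² T⁻³] ≠ [1] — not dimensionless.

no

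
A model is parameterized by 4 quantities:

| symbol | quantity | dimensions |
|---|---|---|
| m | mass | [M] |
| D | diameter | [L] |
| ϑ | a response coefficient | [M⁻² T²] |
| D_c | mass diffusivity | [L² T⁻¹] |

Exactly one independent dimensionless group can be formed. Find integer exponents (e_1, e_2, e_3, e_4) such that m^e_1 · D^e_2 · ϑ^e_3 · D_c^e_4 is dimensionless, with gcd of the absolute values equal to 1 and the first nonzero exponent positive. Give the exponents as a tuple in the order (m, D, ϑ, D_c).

(2, -4, 1, 2)

M: e_1·(1) + e_2·(0) + e_3·(-2) + e_4·(0) = 0
L: e_1·(0) + e_2·(1) + e_3·(0) + e_4·(2) = 0
T: e_1·(0) + e_2·(0) + e_3·(2) + e_4·(-1) = 0
Solving this homogeneous linear system for the smallest-integer solution (first nonzero entry positive) gives (2, -4, 1, 2).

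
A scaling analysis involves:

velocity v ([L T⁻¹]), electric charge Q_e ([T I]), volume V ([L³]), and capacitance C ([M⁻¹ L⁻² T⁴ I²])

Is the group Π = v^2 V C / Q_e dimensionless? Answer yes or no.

Sum the exponent of each base dimension across the product:
  M: 2·[v]_M − [Q_e]_M + [V]_M + [C]_M = 2·(0) − (0) + (0) + (-1) = -1
  L: 2·[v]_L − [Q_e]_L + [V]_L + [C]_L = 2·(1) − (0) + (3) + (-2) = 3
  T: 2·[v]_T − [Q_e]_T + [V]_T + [C]_T = 2·(-1) − (1) + (0) + (4) = 1
  I: 2·[v]_I − [Q_e]_I + [V]_I + [C]_I = 2·(0) − (1) + (0) + (2) = 1
Net dimensions [M⁻¹ L³ T I] ≠ [1] — not dimensionless.

no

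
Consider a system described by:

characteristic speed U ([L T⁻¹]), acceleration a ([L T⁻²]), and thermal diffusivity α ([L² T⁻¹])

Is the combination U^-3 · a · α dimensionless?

yes

Sum the exponent of each base dimension across the product:
  M: −3·[U]_M + [a]_M + [α]_M = −3·(0) + (0) + (0) = 0
  L: −3·[U]_L + [a]_L + [α]_L = −3·(1) + (1) + (2) = 0
  T: −3·[U]_T + [a]_T + [α]_T = −3·(-1) + (-2) + (-1) = 0
  Θ: −3·[U]_Θ + [a]_Θ + [α]_Θ = −3·(0) + (0) + (0) = 0
All base exponents vanish — dimensionless.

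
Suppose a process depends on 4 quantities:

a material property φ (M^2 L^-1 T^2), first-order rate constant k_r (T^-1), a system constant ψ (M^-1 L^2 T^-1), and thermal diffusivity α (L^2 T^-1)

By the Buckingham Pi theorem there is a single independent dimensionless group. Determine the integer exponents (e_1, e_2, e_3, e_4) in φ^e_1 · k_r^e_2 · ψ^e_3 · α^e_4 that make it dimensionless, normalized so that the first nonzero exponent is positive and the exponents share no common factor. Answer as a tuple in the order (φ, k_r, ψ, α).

(2, 3, 4, -3)

M: e_1·(2) + e_2·(0) + e_3·(-1) + e_4·(0) = 0
L: e_1·(-1) + e_2·(0) + e_3·(2) + e_4·(2) = 0
T: e_1·(2) + e_2·(-1) + e_3·(-1) + e_4·(-1) = 0
Solving this homogeneous linear system for the smallest-integer solution (first nonzero entry positive) gives (2, 3, 4, -3).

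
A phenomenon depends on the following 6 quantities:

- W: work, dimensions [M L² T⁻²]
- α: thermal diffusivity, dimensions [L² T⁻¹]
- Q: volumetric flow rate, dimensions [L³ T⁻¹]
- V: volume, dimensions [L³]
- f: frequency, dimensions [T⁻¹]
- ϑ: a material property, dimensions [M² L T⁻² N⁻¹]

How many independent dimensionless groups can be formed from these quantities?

2

There are 6 variables and 4 base dimensions (M, L, T, N).
The dimension matrix has rank 4.
Independent dimensionless groups: 6 − 4 = 2.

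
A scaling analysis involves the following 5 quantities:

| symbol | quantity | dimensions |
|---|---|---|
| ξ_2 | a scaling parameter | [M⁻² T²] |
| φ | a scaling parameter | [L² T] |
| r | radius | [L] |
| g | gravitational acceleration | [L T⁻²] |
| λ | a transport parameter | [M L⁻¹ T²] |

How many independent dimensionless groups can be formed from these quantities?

2

There are 5 variables and 3 base dimensions (M, L, T).
The dimension matrix has rank 3.
Independent dimensionless groups: 5 − 3 = 2.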